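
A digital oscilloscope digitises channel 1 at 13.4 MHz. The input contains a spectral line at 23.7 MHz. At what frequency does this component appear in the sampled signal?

3.1 MHz

23.7 MHz mod fs = 10.3 MHz.
10.3 MHz > fs/2 = 6.7 MHz, folds to fs − 10.3 MHz = 3.1 MHz.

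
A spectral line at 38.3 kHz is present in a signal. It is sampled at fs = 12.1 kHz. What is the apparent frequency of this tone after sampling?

2 kHz

38.3 kHz mod fs = 2 kHz.
2 kHz ≤ fs/2 = 6.05 kHz, appears at 2 kHz.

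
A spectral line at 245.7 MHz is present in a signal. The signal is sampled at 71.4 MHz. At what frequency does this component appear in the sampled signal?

245.7 MHz mod fs = 31.5 MHz.
31.5 MHz ≤ fs/2 = 35.7 MHz, appears at 31.5 MHz.

31.5 MHz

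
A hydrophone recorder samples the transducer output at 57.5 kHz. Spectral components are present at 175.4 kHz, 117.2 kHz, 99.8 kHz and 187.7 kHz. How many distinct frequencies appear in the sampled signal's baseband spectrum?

fs/2 = 28.75 kHz.
175.4 kHz mod fs = 2.9 kHz.
2.9 kHz ≤ fs/2 = 28.75 kHz, appears at 2.9 kHz.
117.2 kHz mod fs = 2.2 kHz.
2.2 kHz ≤ fs/2 = 28.75 kHz, appears at 2.2 kHz.
99.8 kHz mod fs = 42.3 kHz.
42.3 kHz > fs/2 = 28.75 kHz, folds to fs − 42.3 kHz = 15.2 kHz.
187.7 kHz mod fs = 15.2 kHz.
15.2 kHz ≤ fs/2 = 28.75 kHz, appears at 15.2 kHz.
Distinct values: {2.2 kHz, 2.9 kHz, 15.2 kHz} → 3.

3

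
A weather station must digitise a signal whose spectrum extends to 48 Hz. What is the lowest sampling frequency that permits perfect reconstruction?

Nyquist rate = 2 × 48 Hz = 96 Hz.

96 Hz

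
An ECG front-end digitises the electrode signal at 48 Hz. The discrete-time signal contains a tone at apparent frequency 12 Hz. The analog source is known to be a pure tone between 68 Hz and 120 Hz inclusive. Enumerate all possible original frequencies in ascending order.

Frequencies that alias to 12 Hz are k·fs ± 12 Hz for integer k ≥ 0.
k=0: 12 Hz.
k=1: 36 Hz, 60 Hz.
k=2: 84 Hz, 108 Hz.
k=3: 132 Hz, 156 Hz.
Within [68 Hz, 120 Hz]: 84 Hz, 108 Hz.

84 Hz, 108 Hz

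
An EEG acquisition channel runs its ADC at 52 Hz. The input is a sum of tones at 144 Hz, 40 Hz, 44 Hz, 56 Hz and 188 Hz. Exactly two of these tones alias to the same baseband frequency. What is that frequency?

12 Hz

fs/2 = 26 Hz.
144 Hz mod fs = 40 Hz.
40 Hz > fs/2 = 26 Hz, folds to fs − 40 Hz = 12 Hz.
40 Hz > fs/2 = 26 Hz, folds to fs − 40 Hz = 12 Hz.
44 Hz > fs/2 = 26 Hz, folds to fs − 44 Hz = 8 Hz.
56 Hz mod fs = 4 Hz.
4 Hz ≤ fs/2 = 26 Hz, appears at 4 Hz.
188 Hz mod fs = 32 Hz.
32 Hz > fs/2 = 26 Hz, folds to fs − 32 Hz = 20 Hz.
40 Hz and 144 Hz both map to 12 Hz.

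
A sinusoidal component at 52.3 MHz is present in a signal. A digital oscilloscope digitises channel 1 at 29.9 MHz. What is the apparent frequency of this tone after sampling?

52.3 MHz mod fs = 22.4 MHz.
22.4 MHz > fs/2 = 14.95 MHz, folds to fs − 22.4 MHz = 7.5 MHz.

7.5 MHz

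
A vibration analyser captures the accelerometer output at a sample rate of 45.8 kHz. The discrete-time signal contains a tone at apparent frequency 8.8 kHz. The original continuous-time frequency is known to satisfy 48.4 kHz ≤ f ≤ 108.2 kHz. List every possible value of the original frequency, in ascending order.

54.6 kHz, 82.8 kHz, 100.4 kHz

Frequencies that alias to 8.8 kHz are k·fs ± 8.8 kHz for integer k ≥ 0.
k=0: 8.8 kHz.
k=1: 37 kHz, 54.6 kHz.
k=2: 82.8 kHz, 100.4 kHz.
k=3: 128.6 kHz, 146.2 kHz.
Within [48.4 kHz, 108.2 kHz]: 54.6 kHz, 82.8 kHz, 100.4 kHz.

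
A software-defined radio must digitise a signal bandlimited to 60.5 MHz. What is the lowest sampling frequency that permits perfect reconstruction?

Nyquist rate = 2 × 60.5 MHz = 121 MHz.

121 MHz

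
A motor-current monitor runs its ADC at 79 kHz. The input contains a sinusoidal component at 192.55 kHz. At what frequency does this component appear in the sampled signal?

192.55 kHz mod fs = 34.55 kHz.
34.55 kHz ≤ fs/2 = 39.5 kHz, appears at 34.55 kHz.

34.55 kHz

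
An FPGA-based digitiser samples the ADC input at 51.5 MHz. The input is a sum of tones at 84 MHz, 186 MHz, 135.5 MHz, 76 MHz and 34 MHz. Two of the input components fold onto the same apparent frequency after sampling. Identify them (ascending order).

fs/2 = 25.75 MHz.
84 MHz mod fs = 32.5 MHz.
32.5 MHz > fs/2 = 25.75 MHz, folds to fs − 32.5 MHz = 19 MHz.
186 MHz mod fs = 31.5 MHz.
31.5 MHz > fs/2 = 25.75 MHz, folds to fs − 31.5 MHz = 20 MHz.
135.5 MHz mod fs = 32.5 MHz.
32.5 MHz > fs/2 = 25.75 MHz, folds to fs − 32.5 MHz = 19 MHz.
76 MHz mod fs = 24.5 MHz.
24.5 MHz ≤ fs/2 = 25.75 MHz, appears at 24.5 MHz.
34 MHz > fs/2 = 25.75 MHz, folds to fs − 34 MHz = 17.5 MHz.
84 MHz and 135.5 MHz both map to 19 MHz.

84 MHz, 135.5 MHz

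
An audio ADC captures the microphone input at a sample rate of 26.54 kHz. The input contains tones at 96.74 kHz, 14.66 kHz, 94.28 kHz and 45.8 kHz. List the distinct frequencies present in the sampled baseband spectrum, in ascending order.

7.28 kHz, 9.42 kHz, 11.88 kHz

fs/2 = 13.27 kHz.
96.74 kHz mod fs = 17.12 kHz.
17.12 kHz > fs/2 = 13.27 kHz, folds to fs − 17.12 kHz = 9.42 kHz.
14.66 kHz > fs/2 = 13.27 kHz, folds to fs − 14.66 kHz = 11.88 kHz.
94.28 kHz mod fs = 14.66 kHz.
14.66 kHz > fs/2 = 13.27 kHz, folds to fs − 14.66 kHz = 11.88 kHz.
45.8 kHz mod fs = 19.26 kHz.
19.26 kHz > fs/2 = 13.27 kHz, folds to fs − 19.26 kHz = 7.28 kHz.
Distinct values: {7.28 kHz, 9.42 kHz, 11.88 kHz}.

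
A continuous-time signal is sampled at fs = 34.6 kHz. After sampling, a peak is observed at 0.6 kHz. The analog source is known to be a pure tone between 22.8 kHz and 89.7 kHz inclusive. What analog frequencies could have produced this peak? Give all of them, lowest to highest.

34 kHz, 35.2 kHz, 68.6 kHz, 69.8 kHz

Frequencies that alias to 0.6 kHz are k·fs ± 0.6 kHz for integer k ≥ 0.
k=0: 0.6 kHz.
k=1: 34 kHz, 35.2 kHz.
k=2: 68.6 kHz, 69.8 kHz.
k=3: 103.2 kHz, 104.4 kHz.
Within [22.8 kHz, 89.7 kHz]: 34 kHz, 35.2 kHz, 68.6 kHz, 69.8 kHz.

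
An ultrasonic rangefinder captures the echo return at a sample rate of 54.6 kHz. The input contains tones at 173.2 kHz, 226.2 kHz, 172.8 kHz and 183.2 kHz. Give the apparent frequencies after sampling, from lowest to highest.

fs/2 = 27.3 kHz.
173.2 kHz mod fs = 9.4 kHz.
9.4 kHz ≤ fs/2 = 27.3 kHz, appears at 9.4 kHz.
226.2 kHz mod fs = 7.8 kHz.
7.8 kHz ≤ fs/2 = 27.3 kHz, appears at 7.8 kHz.
172.8 kHz mod fs = 9 kHz.
9 kHz ≤ fs/2 = 27.3 kHz, appears at 9 kHz.
183.2 kHz mod fs = 19.4 kHz.
19.4 kHz ≤ fs/2 = 27.3 kHz, appears at 19.4 kHz.
Distinct values: {7.8 kHz, 9 kHz, 9.4 kHz, 19.4 kHz}.

7.8 kHz, 9 kHz, 9.4 kHz, 19.4 kHz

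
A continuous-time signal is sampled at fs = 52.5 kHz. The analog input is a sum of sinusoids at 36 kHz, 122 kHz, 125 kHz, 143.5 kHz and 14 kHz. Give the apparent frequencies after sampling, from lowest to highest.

14 kHz, 16.5 kHz, 17 kHz, 20 kHz

fs/2 = 26.25 kHz.
36 kHz > fs/2 = 26.25 kHz, folds to fs − 36 kHz = 16.5 kHz.
122 kHz mod fs = 17 kHz.
17 kHz ≤ fs/2 = 26.25 kHz, appears at 17 kHz.
125 kHz mod fs = 20 kHz.
20 kHz ≤ fs/2 = 26.25 kHz, appears at 20 kHz.
143.5 kHz mod fs = 38.5 kHz.
38.5 kHz > fs/2 = 26.25 kHz, folds to fs − 38.5 kHz = 14 kHz.
14 kHz ≤ fs/2 = 26.25 kHz, passes unchanged.
Distinct values: {14 kHz, 16.5 kHz, 17 kHz, 20 kHz}.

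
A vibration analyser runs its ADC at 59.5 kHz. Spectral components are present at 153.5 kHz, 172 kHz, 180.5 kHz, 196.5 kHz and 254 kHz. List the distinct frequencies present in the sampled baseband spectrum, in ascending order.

fs/2 = 29.75 kHz.
153.5 kHz mod fs = 34.5 kHz.
34.5 kHz > fs/2 = 29.75 kHz, folds to fs − 34.5 kHz = 25 kHz.
172 kHz mod fs = 53 kHz.
53 kHz > fs/2 = 29.75 kHz, folds to fs − 53 kHz = 6.5 kHz.
180.5 kHz mod fs = 2 kHz.
2 kHz ≤ fs/2 = 29.75 kHz, appears at 2 kHz.
196.5 kHz mod fs = 18 kHz.
18 kHz ≤ fs/2 = 29.75 kHz, appears at 18 kHz.
254 kHz mod fs = 16 kHz.
16 kHz ≤ fs/2 = 29.75 kHz, appears at 16 kHz.
Distinct values: {2 kHz, 6.5 kHz, 16 kHz, 18 kHz, 25 kHz}.

2 kHz, 6.5 kHz, 16 kHz, 18 kHz, 25 kHz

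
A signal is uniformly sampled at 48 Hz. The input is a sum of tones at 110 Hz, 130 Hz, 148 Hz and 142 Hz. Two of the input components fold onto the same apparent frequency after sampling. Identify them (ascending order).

110 Hz, 130 Hz

fs/2 = 24 Hz.
110 Hz mod fs = 14 Hz.
14 Hz ≤ fs/2 = 24 Hz, appears at 14 Hz.
130 Hz mod fs = 34 Hz.
34 Hz > fs/2 = 24 Hz, folds to fs − 34 Hz = 14 Hz.
148 Hz mod fs = 4 Hz.
4 Hz ≤ fs/2 = 24 Hz, appears at 4 Hz.
142 Hz mod fs = 46 Hz.
46 Hz > fs/2 = 24 Hz, folds to fs − 46 Hz = 2 Hz.
110 Hz and 130 Hz both map to 14 Hz.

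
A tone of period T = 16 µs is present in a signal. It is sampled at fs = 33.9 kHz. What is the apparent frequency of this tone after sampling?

5.3 kHz

T = 16 µs → f = 1/T = 62.5 kHz.
62.5 kHz mod fs = 28.6 kHz.
28.6 kHz > fs/2 = 16.95 kHz, folds to fs − 28.6 kHz = 5.3 kHz.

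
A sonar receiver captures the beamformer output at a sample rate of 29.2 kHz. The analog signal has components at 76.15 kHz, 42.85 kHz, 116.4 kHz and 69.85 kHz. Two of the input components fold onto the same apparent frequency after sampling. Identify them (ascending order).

fs/2 = 14.6 kHz.
76.15 kHz mod fs = 17.75 kHz.
17.75 kHz > fs/2 = 14.6 kHz, folds to fs − 17.75 kHz = 11.45 kHz.
42.85 kHz mod fs = 13.65 kHz.
13.65 kHz ≤ fs/2 = 14.6 kHz, appears at 13.65 kHz.
116.4 kHz mod fs = 28.8 kHz.
28.8 kHz > fs/2 = 14.6 kHz, folds to fs − 28.8 kHz = 0.4 kHz.
69.85 kHz mod fs = 11.45 kHz.
11.45 kHz ≤ fs/2 = 14.6 kHz, appears at 11.45 kHz.
69.85 kHz and 76.15 kHz both map to 11.45 kHz.

69.85 kHz, 76.15 kHz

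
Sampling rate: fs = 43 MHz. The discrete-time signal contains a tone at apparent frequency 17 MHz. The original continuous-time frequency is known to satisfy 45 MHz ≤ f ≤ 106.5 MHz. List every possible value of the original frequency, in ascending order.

Frequencies that alias to 17 MHz are k·fs ± 17 MHz for integer k ≥ 0.
k=0: 17 MHz.
k=1: 26 MHz, 60 MHz.
k=2: 69 MHz, 103 MHz.
k=3: 112 MHz, 146 MHz.
Within [45 MHz, 106.5 MHz]: 60 MHz, 69 MHz, 103 MHz.

60 MHz, 69 MHz, 103 MHz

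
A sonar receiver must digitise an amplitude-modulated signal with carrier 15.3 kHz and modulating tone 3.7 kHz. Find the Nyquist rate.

38 kHz

AM sidebands sit at fc ± fm = 11.6 kHz and 19 kHz.
Highest-frequency component: 19 kHz.
Nyquist rate = 2 × 19 kHz = 38 kHz.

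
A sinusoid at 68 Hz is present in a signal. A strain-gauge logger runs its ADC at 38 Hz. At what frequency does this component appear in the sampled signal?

68 Hz mod fs = 30 Hz.
30 Hz > fs/2 = 19 Hz, folds to fs − 30 Hz = 8 Hz.

8 Hz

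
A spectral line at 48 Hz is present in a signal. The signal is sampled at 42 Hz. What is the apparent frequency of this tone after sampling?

6 Hz

48 Hz mod fs = 6 Hz.
6 Hz ≤ fs/2 = 21 Hz, appears at 6 Hz.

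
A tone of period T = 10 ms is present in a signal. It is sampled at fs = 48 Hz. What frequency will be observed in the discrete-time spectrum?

4 Hz

T = 10 ms → f = 1/T = 100 Hz.
100 Hz mod fs = 4 Hz.
4 Hz ≤ fs/2 = 24 Hz, appears at 4 Hz.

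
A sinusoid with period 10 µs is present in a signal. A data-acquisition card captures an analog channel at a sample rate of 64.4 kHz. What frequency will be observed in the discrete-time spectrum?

28.8 kHz

T = 10 µs → f = 1/T = 100 kHz.
100 kHz mod fs = 35.6 kHz.
35.6 kHz > fs/2 = 32.2 kHz, folds to fs − 35.6 kHz = 28.8 kHz.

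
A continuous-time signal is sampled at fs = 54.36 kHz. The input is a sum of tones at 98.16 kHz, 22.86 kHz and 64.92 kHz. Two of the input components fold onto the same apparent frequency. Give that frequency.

fs/2 = 27.18 kHz.
98.16 kHz mod fs = 43.8 kHz.
43.8 kHz > fs/2 = 27.18 kHz, folds to fs − 43.8 kHz = 10.56 kHz.
22.86 kHz ≤ fs/2 = 27.18 kHz, passes unchanged.
64.92 kHz mod fs = 10.56 kHz.
10.56 kHz ≤ fs/2 = 27.18 kHz, appears at 10.56 kHz.
64.92 kHz and 98.16 kHz both map to 10.56 kHz.

10.56 kHz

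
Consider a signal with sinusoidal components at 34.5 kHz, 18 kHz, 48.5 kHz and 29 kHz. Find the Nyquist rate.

Highest-frequency component: 48.5 kHz.
Nyquist rate = 2 × 48.5 kHz = 97 kHz.

97 kHz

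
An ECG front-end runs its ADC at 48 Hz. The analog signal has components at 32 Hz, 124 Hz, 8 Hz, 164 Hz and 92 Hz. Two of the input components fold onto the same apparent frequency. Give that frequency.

20 Hz

fs/2 = 24 Hz.
32 Hz > fs/2 = 24 Hz, folds to fs − 32 Hz = 16 Hz.
124 Hz mod fs = 28 Hz.
28 Hz > fs/2 = 24 Hz, folds to fs − 28 Hz = 20 Hz.
8 Hz ≤ fs/2 = 24 Hz, passes unchanged.
164 Hz mod fs = 20 Hz.
20 Hz ≤ fs/2 = 24 Hz, appears at 20 Hz.
92 Hz mod fs = 44 Hz.
44 Hz > fs/2 = 24 Hz, folds to fs − 44 Hz = 4 Hz.
124 Hz and 164 Hz both map to 20 Hz.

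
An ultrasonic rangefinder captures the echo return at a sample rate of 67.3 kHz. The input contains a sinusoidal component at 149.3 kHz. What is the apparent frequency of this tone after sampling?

14.7 kHz

149.3 kHz mod fs = 14.7 kHz.
14.7 kHz ≤ fs/2 = 33.65 kHz, appears at 14.7 kHz.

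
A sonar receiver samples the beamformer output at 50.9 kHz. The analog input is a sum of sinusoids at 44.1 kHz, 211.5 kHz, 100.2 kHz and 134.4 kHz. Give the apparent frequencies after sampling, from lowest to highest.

1.6 kHz, 6.8 kHz, 7.9 kHz, 18.3 kHz

fs/2 = 25.45 kHz.
44.1 kHz > fs/2 = 25.45 kHz, folds to fs − 44.1 kHz = 6.8 kHz.
211.5 kHz mod fs = 7.9 kHz.
7.9 kHz ≤ fs/2 = 25.45 kHz, appears at 7.9 kHz.
100.2 kHz mod fs = 49.3 kHz.
49.3 kHz > fs/2 = 25.45 kHz, folds to fs − 49.3 kHz = 1.6 kHz.
134.4 kHz mod fs = 32.6 kHz.
32.6 kHz > fs/2 = 25.45 kHz, folds to fs − 32.6 kHz = 18.3 kHz.
Distinct values: {1.6 kHz, 6.8 kHz, 7.9 kHz, 18.3 kHz}.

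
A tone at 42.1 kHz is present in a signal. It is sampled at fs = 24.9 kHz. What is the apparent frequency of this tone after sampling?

42.1 kHz mod fs = 17.2 kHz.
17.2 kHz > fs/2 = 12.45 kHz, folds to fs − 17.2 kHz = 7.7 kHz.

7.7 kHz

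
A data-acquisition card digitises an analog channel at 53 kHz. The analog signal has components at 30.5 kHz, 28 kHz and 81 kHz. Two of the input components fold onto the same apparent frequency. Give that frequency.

fs/2 = 26.5 kHz.
30.5 kHz > fs/2 = 26.5 kHz, folds to fs − 30.5 kHz = 22.5 kHz.
28 kHz > fs/2 = 26.5 kHz, folds to fs − 28 kHz = 25 kHz.
81 kHz mod fs = 28 kHz.
28 kHz > fs/2 = 26.5 kHz, folds to fs − 28 kHz = 25 kHz.
28 kHz and 81 kHz both map to 25 kHz.

25 kHz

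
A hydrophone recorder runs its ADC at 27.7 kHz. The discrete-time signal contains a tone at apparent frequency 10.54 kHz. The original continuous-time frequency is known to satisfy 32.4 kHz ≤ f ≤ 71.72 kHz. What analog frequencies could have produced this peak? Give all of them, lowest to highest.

Frequencies that alias to 10.54 kHz are k·fs ± 10.54 kHz for integer k ≥ 0.
k=0: 10.54 kHz.
k=1: 17.16 kHz, 38.24 kHz.
k=2: 44.86 kHz, 65.94 kHz.
k=3: 72.56 kHz, 93.64 kHz.
Within [32.4 kHz, 71.72 kHz]: 38.24 kHz, 44.86 kHz, 65.94 kHz.

38.24 kHz, 44.86 kHz, 65.94 kHz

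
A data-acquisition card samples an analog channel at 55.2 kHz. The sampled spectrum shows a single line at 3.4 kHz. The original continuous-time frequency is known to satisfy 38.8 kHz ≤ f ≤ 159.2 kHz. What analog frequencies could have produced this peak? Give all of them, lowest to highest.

Frequencies that alias to 3.4 kHz are k·fs ± 3.4 kHz for integer k ≥ 0.
k=0: 3.4 kHz.
k=1: 51.8 kHz, 58.6 kHz.
k=2: 107 kHz, 113.8 kHz.
k=3: 162.2 kHz, 169 kHz.
Within [38.8 kHz, 159.2 kHz]: 51.8 kHz, 58.6 kHz, 107 kHz, 113.8 kHz.

51.8 kHz, 58.6 kHz, 107 kHz, 113.8 kHz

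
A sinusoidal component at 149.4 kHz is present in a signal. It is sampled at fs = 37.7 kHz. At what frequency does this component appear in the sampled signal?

1.4 kHz

149.4 kHz mod fs = 36.3 kHz.
36.3 kHz > fs/2 = 18.85 kHz, folds to fs − 36.3 kHz = 1.4 kHz.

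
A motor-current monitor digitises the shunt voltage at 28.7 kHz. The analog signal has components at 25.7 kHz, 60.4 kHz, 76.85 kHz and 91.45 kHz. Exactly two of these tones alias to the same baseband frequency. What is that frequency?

fs/2 = 14.35 kHz.
25.7 kHz > fs/2 = 14.35 kHz, folds to fs − 25.7 kHz = 3 kHz.
60.4 kHz mod fs = 3 kHz.
3 kHz ≤ fs/2 = 14.35 kHz, appears at 3 kHz.
76.85 kHz mod fs = 19.45 kHz.
19.45 kHz > fs/2 = 14.35 kHz, folds to fs − 19.45 kHz = 9.25 kHz.
91.45 kHz mod fs = 5.35 kHz.
5.35 kHz ≤ fs/2 = 14.35 kHz, appears at 5.35 kHz.
25.7 kHz and 60.4 kHz both map to 3 kHz.

3 kHz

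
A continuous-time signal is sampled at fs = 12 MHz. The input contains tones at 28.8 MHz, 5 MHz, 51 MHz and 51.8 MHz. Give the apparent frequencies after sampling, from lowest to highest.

3 MHz, 3.8 MHz, 4.8 MHz, 5 MHz

fs/2 = 6 MHz.
28.8 MHz mod fs = 4.8 MHz.
4.8 MHz ≤ fs/2 = 6 MHz, appears at 4.8 MHz.
5 MHz ≤ fs/2 = 6 MHz, passes unchanged.
51 MHz mod fs = 3 MHz.
3 MHz ≤ fs/2 = 6 MHz, appears at 3 MHz.
51.8 MHz mod fs = 3.8 MHz.
3.8 MHz ≤ fs/2 = 6 MHz, appears at 3.8 MHz.
Distinct values: {3 MHz, 3.8 MHz, 4.8 MHz, 5 MHz}.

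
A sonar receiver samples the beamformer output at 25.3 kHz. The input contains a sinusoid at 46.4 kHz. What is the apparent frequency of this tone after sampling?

46.4 kHz mod fs = 21.1 kHz.
21.1 kHz > fs/2 = 12.65 kHz, folds to fs − 21.1 kHz = 4.2 kHz.

4.2 kHz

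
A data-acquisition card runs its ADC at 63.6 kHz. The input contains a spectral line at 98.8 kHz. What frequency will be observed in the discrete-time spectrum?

98.8 kHz mod fs = 35.2 kHz.
35.2 kHz > fs/2 = 31.8 kHz, folds to fs − 35.2 kHz = 28.4 kHz.

28.4 kHz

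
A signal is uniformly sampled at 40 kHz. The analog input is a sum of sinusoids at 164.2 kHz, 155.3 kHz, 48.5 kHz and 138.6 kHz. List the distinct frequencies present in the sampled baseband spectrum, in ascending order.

4.2 kHz, 4.7 kHz, 8.5 kHz, 18.6 kHz

fs/2 = 20 kHz.
164.2 kHz mod fs = 4.2 kHz.
4.2 kHz ≤ fs/2 = 20 kHz, appears at 4.2 kHz.
155.3 kHz mod fs = 35.3 kHz.
35.3 kHz > fs/2 = 20 kHz, folds to fs − 35.3 kHz = 4.7 kHz.
48.5 kHz mod fs = 8.5 kHz.
8.5 kHz ≤ fs/2 = 20 kHz, appears at 8.5 kHz.
138.6 kHz mod fs = 18.6 kHz.
18.6 kHz ≤ fs/2 = 20 kHz, appears at 18.6 kHz.
Distinct values: {4.2 kHz, 4.7 kHz, 8.5 kHz, 18.6 kHz}.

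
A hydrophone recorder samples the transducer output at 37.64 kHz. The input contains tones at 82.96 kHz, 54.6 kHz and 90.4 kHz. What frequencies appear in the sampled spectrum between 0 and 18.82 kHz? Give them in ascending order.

fs/2 = 18.82 kHz.
82.96 kHz mod fs = 7.68 kHz.
7.68 kHz ≤ fs/2 = 18.82 kHz, appears at 7.68 kHz.
54.6 kHz mod fs = 16.96 kHz.
16.96 kHz ≤ fs/2 = 18.82 kHz, appears at 16.96 kHz.
90.4 kHz mod fs = 15.12 kHz.
15.12 kHz ≤ fs/2 = 18.82 kHz, appears at 15.12 kHz.
Distinct values: {7.68 kHz, 15.12 kHz, 16.96 kHz}.

7.68 kHz, 15.12 kHz, 16.96 kHz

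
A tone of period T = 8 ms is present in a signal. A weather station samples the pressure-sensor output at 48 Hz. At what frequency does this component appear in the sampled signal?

T = 8 ms → f = 1/T = 125 Hz.
125 Hz mod fs = 29 Hz.
29 Hz > fs/2 = 24 Hz, folds to fs − 29 Hz = 19 Hz.

19 Hz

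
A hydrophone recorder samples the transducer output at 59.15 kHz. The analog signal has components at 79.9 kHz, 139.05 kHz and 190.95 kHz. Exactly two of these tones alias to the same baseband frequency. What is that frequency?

fs/2 = 29.575 kHz.
79.9 kHz mod fs = 20.75 kHz.
20.75 kHz ≤ fs/2 = 29.575 kHz, appears at 20.75 kHz.
139.05 kHz mod fs = 20.75 kHz.
20.75 kHz ≤ fs/2 = 29.575 kHz, appears at 20.75 kHz.
190.95 kHz mod fs = 13.5 kHz.
13.5 kHz ≤ fs/2 = 29.575 kHz, appears at 13.5 kHz.
79.9 kHz and 139.05 kHz both map to 20.75 kHz.

20.75 kHz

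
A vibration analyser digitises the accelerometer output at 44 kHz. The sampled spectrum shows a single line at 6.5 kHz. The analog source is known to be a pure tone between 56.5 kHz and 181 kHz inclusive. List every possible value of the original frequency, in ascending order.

Frequencies that alias to 6.5 kHz are k·fs ± 6.5 kHz for integer k ≥ 0.
k=0: 6.5 kHz.
k=1: 37.5 kHz, 50.5 kHz.
k=2: 81.5 kHz, 94.5 kHz.
k=3: 125.5 kHz, 138.5 kHz.
k=4: 169.5 kHz, 182.5 kHz.
k=5: 213.5 kHz, 226.5 kHz.
Within [56.5 kHz, 181 kHz]: 81.5 kHz, 94.5 kHz, 125.5 kHz, 138.5 kHz, 169.5 kHz.

81.5 kHz, 94.5 kHz, 125.5 kHz, 138.5 kHz, 169.5 kHz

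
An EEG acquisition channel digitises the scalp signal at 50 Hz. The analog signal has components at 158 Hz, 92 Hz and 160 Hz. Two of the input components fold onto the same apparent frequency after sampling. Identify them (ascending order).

92 Hz, 158 Hz

fs/2 = 25 Hz.
158 Hz mod fs = 8 Hz.
8 Hz ≤ fs/2 = 25 Hz, appears at 8 Hz.
92 Hz mod fs = 42 Hz.
42 Hz > fs/2 = 25 Hz, folds to fs − 42 Hz = 8 Hz.
160 Hz mod fs = 10 Hz.
10 Hz ≤ fs/2 = 25 Hz, appears at 10 Hz.
92 Hz and 158 Hz both map to 8 Hz.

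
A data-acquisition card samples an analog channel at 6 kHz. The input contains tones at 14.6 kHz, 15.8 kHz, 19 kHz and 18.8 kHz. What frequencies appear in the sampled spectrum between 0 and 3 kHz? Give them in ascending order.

0.8 kHz, 1 kHz, 2.2 kHz, 2.6 kHz

fs/2 = 3 kHz.
14.6 kHz mod fs = 2.6 kHz.
2.6 kHz ≤ fs/2 = 3 kHz, appears at 2.6 kHz.
15.8 kHz mod fs = 3.8 kHz.
3.8 kHz > fs/2 = 3 kHz, folds to fs − 3.8 kHz = 2.2 kHz.
19 kHz mod fs = 1 kHz.
1 kHz ≤ fs/2 = 3 kHz, appears at 1 kHz.
18.8 kHz mod fs = 0.8 kHz.
0.8 kHz ≤ fs/2 = 3 kHz, appears at 0.8 kHz.
Distinct values: {0.8 kHz, 1 kHz, 2.2 kHz, 2.6 kHz}.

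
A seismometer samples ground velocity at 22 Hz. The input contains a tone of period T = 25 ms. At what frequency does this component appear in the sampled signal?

4 Hz

T = 25 ms → f = 1/T = 40 Hz.
40 Hz mod fs = 18 Hz.
18 Hz > fs/2 = 11 Hz, folds to fs − 18 Hz = 4 Hz.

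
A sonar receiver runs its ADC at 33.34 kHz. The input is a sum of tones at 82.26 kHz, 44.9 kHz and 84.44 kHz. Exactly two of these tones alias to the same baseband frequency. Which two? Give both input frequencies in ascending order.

fs/2 = 16.67 kHz.
82.26 kHz mod fs = 15.58 kHz.
15.58 kHz ≤ fs/2 = 16.67 kHz, appears at 15.58 kHz.
44.9 kHz mod fs = 11.56 kHz.
11.56 kHz ≤ fs/2 = 16.67 kHz, appears at 11.56 kHz.
84.44 kHz mod fs = 17.76 kHz.
17.76 kHz > fs/2 = 16.67 kHz, folds to fs − 17.76 kHz = 15.58 kHz.
82.26 kHz and 84.44 kHz both map to 15.58 kHz.

82.26 kHz, 84.44 kHz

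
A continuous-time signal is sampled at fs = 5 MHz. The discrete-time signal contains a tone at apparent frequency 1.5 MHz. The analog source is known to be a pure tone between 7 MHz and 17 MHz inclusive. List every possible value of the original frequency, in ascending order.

Frequencies that alias to 1.5 MHz are k·fs ± 1.5 MHz for integer k ≥ 0.
k=0: 1.5 MHz.
k=1: 3.5 MHz, 6.5 MHz.
k=2: 8.5 MHz, 11.5 MHz.
k=3: 13.5 MHz, 16.5 MHz.
k=4: 18.5 MHz, 21.5 MHz.
Within [7 MHz, 17 MHz]: 8.5 MHz, 11.5 MHz, 13.5 MHz, 16.5 MHz.

8.5 MHz, 11.5 MHz, 13.5 MHz, 16.5 MHz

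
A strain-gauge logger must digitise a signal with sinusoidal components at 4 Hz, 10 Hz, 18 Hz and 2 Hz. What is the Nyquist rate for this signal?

Highest-frequency component: 18 Hz.
Nyquist rate = 2 × 18 Hz = 36 Hz.

36 Hz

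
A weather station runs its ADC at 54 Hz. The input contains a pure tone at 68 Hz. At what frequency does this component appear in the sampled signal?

68 Hz mod fs = 14 Hz.
14 Hz ≤ fs/2 = 27 Hz, appears at 14 Hz.

14 Hz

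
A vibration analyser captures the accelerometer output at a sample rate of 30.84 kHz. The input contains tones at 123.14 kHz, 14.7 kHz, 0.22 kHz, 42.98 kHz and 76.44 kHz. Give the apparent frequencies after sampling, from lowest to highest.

fs/2 = 15.42 kHz.
123.14 kHz mod fs = 30.62 kHz.
30.62 kHz > fs/2 = 15.42 kHz, folds to fs − 30.62 kHz = 0.22 kHz.
14.7 kHz ≤ fs/2 = 15.42 kHz, passes unchanged.
0.22 kHz ≤ fs/2 = 15.42 kHz, passes unchanged.
42.98 kHz mod fs = 12.14 kHz.
12.14 kHz ≤ fs/2 = 15.42 kHz, appears at 12.14 kHz.
76.44 kHz mod fs = 14.76 kHz.
14.76 kHz ≤ fs/2 = 15.42 kHz, appears at 14.76 kHz.
Distinct values: {0.22 kHz, 12.14 kHz, 14.7 kHz, 14.76 kHz}.

0.22 kHz, 12.14 kHz, 14.7 kHz, 14.76 kHz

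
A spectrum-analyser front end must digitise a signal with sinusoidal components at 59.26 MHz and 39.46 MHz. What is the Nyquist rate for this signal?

118.52 MHz

Highest-frequency component: 59.26 MHz.
Nyquist rate = 2 × 59.26 MHz = 118.52 MHz.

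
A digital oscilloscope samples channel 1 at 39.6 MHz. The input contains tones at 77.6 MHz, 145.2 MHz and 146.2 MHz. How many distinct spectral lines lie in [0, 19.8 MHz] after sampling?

3

fs/2 = 19.8 MHz.
77.6 MHz mod fs = 38 MHz.
38 MHz > fs/2 = 19.8 MHz, folds to fs − 38 MHz = 1.6 MHz.
145.2 MHz mod fs = 26.4 MHz.
26.4 MHz > fs/2 = 19.8 MHz, folds to fs − 26.4 MHz = 13.2 MHz.
146.2 MHz mod fs = 27.4 MHz.
27.4 MHz > fs/2 = 19.8 MHz, folds to fs − 27.4 MHz = 12.2 MHz.
Distinct values: {1.6 MHz, 12.2 MHz, 13.2 MHz} → 3.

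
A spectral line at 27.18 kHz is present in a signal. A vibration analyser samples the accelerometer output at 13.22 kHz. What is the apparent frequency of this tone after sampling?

0.74 kHz

27.18 kHz mod fs = 0.74 kHz.
0.74 kHz ≤ fs/2 = 6.61 kHz, appears at 0.74 kHz.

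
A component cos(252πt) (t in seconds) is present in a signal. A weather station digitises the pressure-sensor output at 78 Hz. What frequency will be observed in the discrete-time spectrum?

30 Hz

ω = 252π rad/s → f = ω/(2π) = 126 Hz.
126 Hz mod fs = 48 Hz.
48 Hz > fs/2 = 39 Hz, folds to fs − 48 Hz = 30 Hz.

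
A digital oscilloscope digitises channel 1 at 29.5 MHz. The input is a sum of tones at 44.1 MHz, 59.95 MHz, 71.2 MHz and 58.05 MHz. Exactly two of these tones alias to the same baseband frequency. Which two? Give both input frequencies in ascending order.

fs/2 = 14.75 MHz.
44.1 MHz mod fs = 14.6 MHz.
14.6 MHz ≤ fs/2 = 14.75 MHz, appears at 14.6 MHz.
59.95 MHz mod fs = 0.95 MHz.
0.95 MHz ≤ fs/2 = 14.75 MHz, appears at 0.95 MHz.
71.2 MHz mod fs = 12.2 MHz.
12.2 MHz ≤ fs/2 = 14.75 MHz, appears at 12.2 MHz.
58.05 MHz mod fs = 28.55 MHz.
28.55 MHz > fs/2 = 14.75 MHz, folds to fs − 28.55 MHz = 0.95 MHz.
58.05 MHz and 59.95 MHz both map to 0.95 MHz.

58.05 MHz, 59.95 MHz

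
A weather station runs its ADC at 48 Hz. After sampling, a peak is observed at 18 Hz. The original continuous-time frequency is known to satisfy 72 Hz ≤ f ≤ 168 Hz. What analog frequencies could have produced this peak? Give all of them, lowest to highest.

Frequencies that alias to 18 Hz are k·fs ± 18 Hz for integer k ≥ 0.
k=0: 18 Hz.
k=1: 30 Hz, 66 Hz.
k=2: 78 Hz, 114 Hz.
k=3: 126 Hz, 162 Hz.
k=4: 174 Hz, 210 Hz.
Within [72 Hz, 168 Hz]: 78 Hz, 114 Hz, 126 Hz, 162 Hz.

78 Hz, 114 Hz, 126 Hz, 162 Hz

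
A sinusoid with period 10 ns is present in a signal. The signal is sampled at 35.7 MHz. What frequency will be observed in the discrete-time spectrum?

7.1 MHz

T = 10 ns → f = 1/T = 100 MHz.
100 MHz mod fs = 28.6 MHz.
28.6 MHz > fs/2 = 17.85 MHz, folds to fs − 28.6 MHz = 7.1 MHz.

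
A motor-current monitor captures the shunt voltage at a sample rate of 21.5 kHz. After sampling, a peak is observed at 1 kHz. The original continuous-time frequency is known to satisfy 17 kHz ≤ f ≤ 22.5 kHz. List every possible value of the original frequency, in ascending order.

Frequencies that alias to 1 kHz are k·fs ± 1 kHz for integer k ≥ 0.
k=0: 1 kHz.
k=1: 20.5 kHz, 22.5 kHz.
k=2: 42 kHz, 44 kHz.
Within [17 kHz, 22.5 kHz]: 20.5 kHz, 22.5 kHz.

20.5 kHz, 22.5 kHz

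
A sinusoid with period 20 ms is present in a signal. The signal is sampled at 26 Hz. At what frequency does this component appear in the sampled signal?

2 Hz

T = 20 ms → f = 1/T = 50 Hz.
50 Hz mod fs = 24 Hz.
24 Hz > fs/2 = 13 Hz, folds to fs − 24 Hz = 2 Hz.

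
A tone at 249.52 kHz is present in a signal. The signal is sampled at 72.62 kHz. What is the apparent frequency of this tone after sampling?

31.66 kHz

249.52 kHz mod fs = 31.66 kHz.
31.66 kHz ≤ fs/2 = 36.31 kHz, appears at 31.66 kHz.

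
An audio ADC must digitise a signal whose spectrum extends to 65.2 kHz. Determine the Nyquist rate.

130.4 kHz

Nyquist rate = 2 × 65.2 kHz = 130.4 kHz.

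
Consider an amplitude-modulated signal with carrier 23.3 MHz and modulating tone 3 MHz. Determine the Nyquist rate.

52.6 MHz

AM sidebands sit at fc ± fm = 20.3 MHz and 26.3 MHz.
Highest-frequency component: 26.3 MHz.
Nyquist rate = 2 × 26.3 MHz = 52.6 MHz.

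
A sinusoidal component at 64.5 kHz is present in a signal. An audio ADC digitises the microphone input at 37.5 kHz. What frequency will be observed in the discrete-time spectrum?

64.5 kHz mod fs = 27 kHz.
27 kHz > fs/2 = 18.75 kHz, folds to fs − 27 kHz = 10.5 kHz.

10.5 kHz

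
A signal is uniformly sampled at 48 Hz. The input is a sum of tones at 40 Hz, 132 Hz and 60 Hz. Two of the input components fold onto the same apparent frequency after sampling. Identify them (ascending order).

fs/2 = 24 Hz.
40 Hz > fs/2 = 24 Hz, folds to fs − 40 Hz = 8 Hz.
132 Hz mod fs = 36 Hz.
36 Hz > fs/2 = 24 Hz, folds to fs − 36 Hz = 12 Hz.
60 Hz mod fs = 12 Hz.
12 Hz ≤ fs/2 = 24 Hz, appears at 12 Hz.
60 Hz and 132 Hz both map to 12 Hz.

60 Hz, 132 Hz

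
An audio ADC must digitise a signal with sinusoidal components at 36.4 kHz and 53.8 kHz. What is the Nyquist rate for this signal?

107.6 kHz

Highest-frequency component: 53.8 kHz.
Nyquist rate = 2 × 53.8 kHz = 107.6 kHz.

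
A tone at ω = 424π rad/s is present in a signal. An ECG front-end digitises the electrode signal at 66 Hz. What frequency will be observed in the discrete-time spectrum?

ω = 424π rad/s → f = ω/(2π) = 212 Hz.
212 Hz mod fs = 14 Hz.
14 Hz ≤ fs/2 = 33 Hz, appears at 14 Hz.

14 Hz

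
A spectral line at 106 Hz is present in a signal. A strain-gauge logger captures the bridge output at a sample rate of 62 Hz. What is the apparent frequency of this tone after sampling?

106 Hz mod fs = 44 Hz.
44 Hz > fs/2 = 31 Hz, folds to fs − 44 Hz = 18 Hz.

18 Hz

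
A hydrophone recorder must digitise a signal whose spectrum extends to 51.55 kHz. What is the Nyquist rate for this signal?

Nyquist rate = 2 × 51.55 kHz = 103.1 kHz.

103.1 kHz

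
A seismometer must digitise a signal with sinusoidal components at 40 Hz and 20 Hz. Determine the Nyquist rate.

80 Hz

Highest-frequency component: 40 Hz.
Nyquist rate = 2 × 40 Hz = 80 Hz.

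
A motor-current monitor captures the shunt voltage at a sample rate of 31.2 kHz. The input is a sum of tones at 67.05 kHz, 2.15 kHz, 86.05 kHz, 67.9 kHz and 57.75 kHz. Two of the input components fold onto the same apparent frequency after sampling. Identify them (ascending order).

57.75 kHz, 67.05 kHz

fs/2 = 15.6 kHz.
67.05 kHz mod fs = 4.65 kHz.
4.65 kHz ≤ fs/2 = 15.6 kHz, appears at 4.65 kHz.
2.15 kHz ≤ fs/2 = 15.6 kHz, passes unchanged.
86.05 kHz mod fs = 23.65 kHz.
23.65 kHz > fs/2 = 15.6 kHz, folds to fs − 23.65 kHz = 7.55 kHz.
67.9 kHz mod fs = 5.5 kHz.
5.5 kHz ≤ fs/2 = 15.6 kHz, appears at 5.5 kHz.
57.75 kHz mod fs = 26.55 kHz.
26.55 kHz > fs/2 = 15.6 kHz, folds to fs − 26.55 kHz = 4.65 kHz.
57.75 kHz and 67.05 kHz both map to 4.65 kHz.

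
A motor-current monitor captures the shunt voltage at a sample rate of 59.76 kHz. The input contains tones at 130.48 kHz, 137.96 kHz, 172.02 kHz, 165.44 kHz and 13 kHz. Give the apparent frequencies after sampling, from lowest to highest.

7.26 kHz, 10.96 kHz, 13 kHz, 13.84 kHz, 18.44 kHz

fs/2 = 29.88 kHz.
130.48 kHz mod fs = 10.96 kHz.
10.96 kHz ≤ fs/2 = 29.88 kHz, appears at 10.96 kHz.
137.96 kHz mod fs = 18.44 kHz.
18.44 kHz ≤ fs/2 = 29.88 kHz, appears at 18.44 kHz.
172.02 kHz mod fs = 52.5 kHz.
52.5 kHz > fs/2 = 29.88 kHz, folds to fs − 52.5 kHz = 7.26 kHz.
165.44 kHz mod fs = 45.92 kHz.
45.92 kHz > fs/2 = 29.88 kHz, folds to fs − 45.92 kHz = 13.84 kHz.
13 kHz ≤ fs/2 = 29.88 kHz, passes unchanged.
Distinct values: {7.26 kHz, 10.96 kHz, 13 kHz, 13.84 kHz, 18.44 kHz}.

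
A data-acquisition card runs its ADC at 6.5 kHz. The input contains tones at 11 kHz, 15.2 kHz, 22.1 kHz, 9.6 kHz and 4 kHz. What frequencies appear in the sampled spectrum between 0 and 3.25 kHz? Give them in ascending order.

2 kHz, 2.2 kHz, 2.5 kHz, 2.6 kHz, 3.1 kHz

fs/2 = 3.25 kHz.
11 kHz mod fs = 4.5 kHz.
4.5 kHz > fs/2 = 3.25 kHz, folds to fs − 4.5 kHz = 2 kHz.
15.2 kHz mod fs = 2.2 kHz.
2.2 kHz ≤ fs/2 = 3.25 kHz, appears at 2.2 kHz.
22.1 kHz mod fs = 2.6 kHz.
2.6 kHz ≤ fs/2 = 3.25 kHz, appears at 2.6 kHz.
9.6 kHz mod fs = 3.1 kHz.
3.1 kHz ≤ fs/2 = 3.25 kHz, appears at 3.1 kHz.
4 kHz > fs/2 = 3.25 kHz, folds to fs − 4 kHz = 2.5 kHz.
Distinct values: {2 kHz, 2.2 kHz, 2.5 kHz, 2.6 kHz, 3.1 kHz}.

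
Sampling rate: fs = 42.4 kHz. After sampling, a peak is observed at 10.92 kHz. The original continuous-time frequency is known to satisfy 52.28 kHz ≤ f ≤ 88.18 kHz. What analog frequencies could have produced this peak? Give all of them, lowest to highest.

Frequencies that alias to 10.92 kHz are k·fs ± 10.92 kHz for integer k ≥ 0.
k=0: 10.92 kHz.
k=1: 31.48 kHz, 53.32 kHz.
k=2: 73.88 kHz, 95.72 kHz.
k=3: 116.28 kHz, 138.12 kHz.
Within [52.28 kHz, 88.18 kHz]: 53.32 kHz, 73.88 kHz.

53.32 kHz, 73.88 kHz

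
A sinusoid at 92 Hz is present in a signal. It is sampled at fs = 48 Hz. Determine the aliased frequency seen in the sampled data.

4 Hz

92 Hz mod fs = 44 Hz.
44 Hz > fs/2 = 24 Hz, folds to fs − 44 Hz = 4 Hz.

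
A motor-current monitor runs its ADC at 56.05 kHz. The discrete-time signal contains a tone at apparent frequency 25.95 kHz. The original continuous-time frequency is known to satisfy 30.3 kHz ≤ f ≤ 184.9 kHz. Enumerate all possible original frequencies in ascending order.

82 kHz, 86.15 kHz, 138.05 kHz, 142.2 kHz

Frequencies that alias to 25.95 kHz are k·fs ± 25.95 kHz for integer k ≥ 0.
k=0: 25.95 kHz.
k=1: 30.1 kHz, 82 kHz.
k=2: 86.15 kHz, 138.05 kHz.
k=3: 142.2 kHz, 194.1 kHz.
k=4: 198.25 kHz, 250.15 kHz.
Within [30.3 kHz, 184.9 kHz]: 82 kHz, 86.15 kHz, 138.05 kHz, 142.2 kHz.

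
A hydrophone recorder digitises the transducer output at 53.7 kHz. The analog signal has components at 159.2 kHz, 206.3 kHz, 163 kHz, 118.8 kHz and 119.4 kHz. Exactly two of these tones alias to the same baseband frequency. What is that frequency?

fs/2 = 26.85 kHz.
159.2 kHz mod fs = 51.8 kHz.
51.8 kHz > fs/2 = 26.85 kHz, folds to fs − 51.8 kHz = 1.9 kHz.
206.3 kHz mod fs = 45.2 kHz.
45.2 kHz > fs/2 = 26.85 kHz, folds to fs − 45.2 kHz = 8.5 kHz.
163 kHz mod fs = 1.9 kHz.
1.9 kHz ≤ fs/2 = 26.85 kHz, appears at 1.9 kHz.
118.8 kHz mod fs = 11.4 kHz.
11.4 kHz ≤ fs/2 = 26.85 kHz, appears at 11.4 kHz.
119.4 kHz mod fs = 12 kHz.
12 kHz ≤ fs/2 = 26.85 kHz, appears at 12 kHz.
159.2 kHz and 163 kHz both map to 1.9 kHz.

1.9 kHz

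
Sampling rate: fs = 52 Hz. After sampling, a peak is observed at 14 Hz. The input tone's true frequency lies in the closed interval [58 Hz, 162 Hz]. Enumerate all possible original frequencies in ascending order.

66 Hz, 90 Hz, 118 Hz, 142 Hz

Frequencies that alias to 14 Hz are k·fs ± 14 Hz for integer k ≥ 0.
k=0: 14 Hz.
k=1: 38 Hz, 66 Hz.
k=2: 90 Hz, 118 Hz.
k=3: 142 Hz, 170 Hz.
k=4: 194 Hz, 222 Hz.
Within [58 Hz, 162 Hz]: 66 Hz, 90 Hz, 118 Hz, 142 Hz.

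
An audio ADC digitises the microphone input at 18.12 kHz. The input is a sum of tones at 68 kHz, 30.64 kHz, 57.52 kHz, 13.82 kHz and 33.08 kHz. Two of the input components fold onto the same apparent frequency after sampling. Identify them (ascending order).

33.08 kHz, 57.52 kHz

fs/2 = 9.06 kHz.
68 kHz mod fs = 13.64 kHz.
13.64 kHz > fs/2 = 9.06 kHz, folds to fs − 13.64 kHz = 4.48 kHz.
30.64 kHz mod fs = 12.52 kHz.
12.52 kHz > fs/2 = 9.06 kHz, folds to fs − 12.52 kHz = 5.6 kHz.
57.52 kHz mod fs = 3.16 kHz.
3.16 kHz ≤ fs/2 = 9.06 kHz, appears at 3.16 kHz.
13.82 kHz > fs/2 = 9.06 kHz, folds to fs − 13.82 kHz = 4.3 kHz.
33.08 kHz mod fs = 14.96 kHz.
14.96 kHz > fs/2 = 9.06 kHz, folds to fs − 14.96 kHz = 3.16 kHz.
33.08 kHz and 57.52 kHz both map to 3.16 kHz.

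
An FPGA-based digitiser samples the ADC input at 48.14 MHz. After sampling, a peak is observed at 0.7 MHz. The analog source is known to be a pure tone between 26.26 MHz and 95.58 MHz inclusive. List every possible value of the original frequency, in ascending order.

47.44 MHz, 48.84 MHz, 95.58 MHz

Frequencies that alias to 0.7 MHz are k·fs ± 0.7 MHz for integer k ≥ 0.
k=0: 0.7 MHz.
k=1: 47.44 MHz, 48.84 MHz.
k=2: 95.58 MHz, 96.98 MHz.
k=3: 143.72 MHz, 145.12 MHz.
Within [26.26 MHz, 95.58 MHz]: 47.44 MHz, 48.84 MHz, 95.58 MHz.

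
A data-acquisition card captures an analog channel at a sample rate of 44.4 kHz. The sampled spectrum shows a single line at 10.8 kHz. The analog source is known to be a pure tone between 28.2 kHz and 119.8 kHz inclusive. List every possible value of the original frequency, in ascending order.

33.6 kHz, 55.2 kHz, 78 kHz, 99.6 kHz

Frequencies that alias to 10.8 kHz are k·fs ± 10.8 kHz for integer k ≥ 0.
k=0: 10.8 kHz.
k=1: 33.6 kHz, 55.2 kHz.
k=2: 78 kHz, 99.6 kHz.
k=3: 122.4 kHz, 144 kHz.
Within [28.2 kHz, 119.8 kHz]: 33.6 kHz, 55.2 kHz, 78 kHz, 99.6 kHz.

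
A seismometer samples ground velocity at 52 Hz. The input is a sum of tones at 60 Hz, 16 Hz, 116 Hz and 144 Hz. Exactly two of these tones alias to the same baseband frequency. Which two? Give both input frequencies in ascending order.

116 Hz, 144 Hz

fs/2 = 26 Hz.
60 Hz mod fs = 8 Hz.
8 Hz ≤ fs/2 = 26 Hz, appears at 8 Hz.
16 Hz ≤ fs/2 = 26 Hz, passes unchanged.
116 Hz mod fs = 12 Hz.
12 Hz ≤ fs/2 = 26 Hz, appears at 12 Hz.
144 Hz mod fs = 40 Hz.
40 Hz > fs/2 = 26 Hz, folds to fs − 40 Hz = 12 Hz.
116 Hz and 144 Hz both map to 12 Hz.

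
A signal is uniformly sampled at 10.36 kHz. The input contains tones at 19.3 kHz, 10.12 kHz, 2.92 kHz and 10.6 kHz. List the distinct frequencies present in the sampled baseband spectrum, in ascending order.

0.24 kHz, 1.42 kHz, 2.92 kHz

fs/2 = 5.18 kHz.
19.3 kHz mod fs = 8.94 kHz.
8.94 kHz > fs/2 = 5.18 kHz, folds to fs − 8.94 kHz = 1.42 kHz.
10.12 kHz > fs/2 = 5.18 kHz, folds to fs − 10.12 kHz = 0.24 kHz.
2.92 kHz ≤ fs/2 = 5.18 kHz, passes unchanged.
10.6 kHz mod fs = 0.24 kHz.
0.24 kHz ≤ fs/2 = 5.18 kHz, appears at 0.24 kHz.
Distinct values: {0.24 kHz, 1.42 kHz, 2.92 kHz}.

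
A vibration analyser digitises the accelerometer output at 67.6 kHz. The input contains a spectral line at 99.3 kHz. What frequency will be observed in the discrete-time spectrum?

99.3 kHz mod fs = 31.7 kHz.
31.7 kHz ≤ fs/2 = 33.8 kHz, appears at 31.7 kHz.

31.7 kHz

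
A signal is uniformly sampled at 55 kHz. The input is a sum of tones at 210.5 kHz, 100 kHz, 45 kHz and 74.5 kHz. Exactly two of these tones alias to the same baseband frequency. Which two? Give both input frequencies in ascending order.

45 kHz, 100 kHz

fs/2 = 27.5 kHz.
210.5 kHz mod fs = 45.5 kHz.
45.5 kHz > fs/2 = 27.5 kHz, folds to fs − 45.5 kHz = 9.5 kHz.
100 kHz mod fs = 45 kHz.
45 kHz > fs/2 = 27.5 kHz, folds to fs − 45 kHz = 10 kHz.
45 kHz > fs/2 = 27.5 kHz, folds to fs − 45 kHz = 10 kHz.
74.5 kHz mod fs = 19.5 kHz.
19.5 kHz ≤ fs/2 = 27.5 kHz, appears at 19.5 kHz.
45 kHz and 100 kHz both map to 10 kHz.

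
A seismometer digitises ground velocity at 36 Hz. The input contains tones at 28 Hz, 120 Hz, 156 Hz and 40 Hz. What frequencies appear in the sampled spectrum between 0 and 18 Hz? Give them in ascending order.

fs/2 = 18 Hz.
28 Hz > fs/2 = 18 Hz, folds to fs − 28 Hz = 8 Hz.
120 Hz mod fs = 12 Hz.
12 Hz ≤ fs/2 = 18 Hz, appears at 12 Hz.
156 Hz mod fs = 12 Hz.
12 Hz ≤ fs/2 = 18 Hz, appears at 12 Hz.
40 Hz mod fs = 4 Hz.
4 Hz ≤ fs/2 = 18 Hz, appears at 4 Hz.
Distinct values: {4 Hz, 8 Hz, 12 Hz}.

4 Hz, 8 Hz, 12 Hz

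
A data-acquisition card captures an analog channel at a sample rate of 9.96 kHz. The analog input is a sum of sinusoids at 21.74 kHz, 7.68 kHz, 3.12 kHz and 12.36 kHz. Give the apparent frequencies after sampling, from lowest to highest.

1.82 kHz, 2.28 kHz, 2.4 kHz, 3.12 kHz

fs/2 = 4.98 kHz.
21.74 kHz mod fs = 1.82 kHz.
1.82 kHz ≤ fs/2 = 4.98 kHz, appears at 1.82 kHz.
7.68 kHz > fs/2 = 4.98 kHz, folds to fs − 7.68 kHz = 2.28 kHz.
3.12 kHz ≤ fs/2 = 4.98 kHz, passes unchanged.
12.36 kHz mod fs = 2.4 kHz.
2.4 kHz ≤ fs/2 = 4.98 kHz, appears at 2.4 kHz.
Distinct values: {1.82 kHz, 2.28 kHz, 2.4 kHz, 3.12 kHz}.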